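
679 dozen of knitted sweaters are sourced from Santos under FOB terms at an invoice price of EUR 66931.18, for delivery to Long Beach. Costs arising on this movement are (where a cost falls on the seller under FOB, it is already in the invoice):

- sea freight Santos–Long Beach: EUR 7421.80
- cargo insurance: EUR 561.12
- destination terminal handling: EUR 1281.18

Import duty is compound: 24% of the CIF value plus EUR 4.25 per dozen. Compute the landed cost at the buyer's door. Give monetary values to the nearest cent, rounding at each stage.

FOB: the seller bears costs until goods are on board at the origin port; the buyer bears freight, insurance and all costs thereafter.
CIF value = FOB price + freight + insurance = 66931.18 + 7421.80 + 561.12 = 74914.10
Ad valorem component: 74914.10 × 24% = 17979.38
Specific component: 679 × 4.25 = 2885.75
Import duty = 17979.38 + 2885.75 = 20865.13
Buyer bears: freight 7421.80 + insurance 561.12 + destination terminal 1281.18 + duty 20865.13 = 30129.23
Landed cost = invoice 66931.18 + 30129.23 = 97060.41

Total landed cost: EUR 97060.41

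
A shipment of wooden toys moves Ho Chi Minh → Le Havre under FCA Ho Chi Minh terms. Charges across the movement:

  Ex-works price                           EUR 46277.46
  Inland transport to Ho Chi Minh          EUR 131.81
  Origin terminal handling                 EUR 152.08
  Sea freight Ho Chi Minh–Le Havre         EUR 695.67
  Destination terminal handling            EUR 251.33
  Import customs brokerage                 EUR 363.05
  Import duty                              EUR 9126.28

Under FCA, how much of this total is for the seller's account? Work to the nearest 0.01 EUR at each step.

FCA: the seller delivers export-cleared goods to the carrier; the buyer bears costs from that point.
Seller's account: goods 46277.46 + inland to port 131.81 = 46409.27
Buyer's account: origin terminal 152.08 + freight 695.67 + destination terminal 251.33 + brokerage 363.05 + duty 9126.28 = 10588.41

Seller's account: EUR 46409.27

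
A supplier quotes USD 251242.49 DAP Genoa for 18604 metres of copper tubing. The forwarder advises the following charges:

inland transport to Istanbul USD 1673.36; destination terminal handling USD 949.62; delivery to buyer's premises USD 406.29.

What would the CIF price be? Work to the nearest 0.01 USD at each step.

CIF price: USD 249886.58

Not relevant to the conversion: inland to port — on the seller under both DAP and CIF; already in the DAP price and stays in the CIF price.
From DAP to CIF, the seller no longer bears: destination terminal, delivery.
CIF price = 251242.49 − 949.62 − 406.29 = 249886.58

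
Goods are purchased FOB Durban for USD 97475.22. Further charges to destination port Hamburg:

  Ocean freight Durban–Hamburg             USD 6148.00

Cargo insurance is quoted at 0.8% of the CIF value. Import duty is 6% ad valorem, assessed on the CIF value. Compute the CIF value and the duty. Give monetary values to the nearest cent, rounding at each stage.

CIF value: USD 104458.89; import duty: USD 6267.53

Let C be the CIF value. C = FOB price + freight + 0.8% × C
C − 0.8% × C = 97475.22 + 6148.00
0.992 × C = 103623.22
C = 103623.22 / 0.992 = 104458.89
Insurance premium = 0.8% × 104458.89 = 835.67
Import duty = 104458.89 × 6% = 6267.53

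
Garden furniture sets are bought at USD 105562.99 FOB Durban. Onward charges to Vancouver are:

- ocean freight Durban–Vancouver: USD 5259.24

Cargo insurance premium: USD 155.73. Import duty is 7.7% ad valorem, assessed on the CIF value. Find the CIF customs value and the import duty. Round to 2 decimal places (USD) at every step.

CIF value: USD 110977.96; import duty: USD 8545.30

CIF = FOB price + freight + insurance
CIF = 105562.99 + 5259.24 + 155.73 = 110977.96
Import duty = 110977.96 × 7.7% = 8545.30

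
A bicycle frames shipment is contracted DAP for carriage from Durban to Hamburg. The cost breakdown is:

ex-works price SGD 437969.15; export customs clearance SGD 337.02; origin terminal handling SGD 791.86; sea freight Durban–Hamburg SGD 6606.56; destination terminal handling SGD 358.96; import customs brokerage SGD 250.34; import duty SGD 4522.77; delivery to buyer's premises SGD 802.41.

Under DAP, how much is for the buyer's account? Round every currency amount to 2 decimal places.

DAP: the seller bears all costs to the named destination except import duty and clearance.
Seller's account: goods 437969.15 + export clearance 337.02 + origin terminal 791.86 + freight 6606.56 + destination terminal 358.96 + delivery 802.41 = 446865.96
Buyer's account: brokerage 250.34 + duty 4522.77 = 4773.11

Buyer's account: SGD 4773.11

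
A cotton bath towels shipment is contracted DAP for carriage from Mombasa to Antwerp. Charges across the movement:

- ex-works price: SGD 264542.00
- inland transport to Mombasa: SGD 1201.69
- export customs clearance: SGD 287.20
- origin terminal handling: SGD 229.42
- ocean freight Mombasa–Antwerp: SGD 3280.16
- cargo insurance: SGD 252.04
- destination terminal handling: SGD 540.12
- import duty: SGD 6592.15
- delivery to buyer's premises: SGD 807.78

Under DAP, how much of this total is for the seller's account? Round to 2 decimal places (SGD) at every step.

Seller's account: SGD 271140.41

DAP: the seller bears all costs to the named destination except import duty and clearance.
Seller's account: goods 264542.00 + inland to port 1201.69 + export clearance 287.20 + origin terminal 229.42 + freight 3280.16 + insurance 252.04 + destination terminal 540.12 + delivery 807.78 = 271140.41
Buyer's account: duty 6592.15 = 6592.15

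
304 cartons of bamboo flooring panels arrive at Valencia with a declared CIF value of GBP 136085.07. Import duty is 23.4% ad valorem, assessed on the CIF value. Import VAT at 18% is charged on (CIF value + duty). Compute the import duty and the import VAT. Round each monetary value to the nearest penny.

Import duty: GBP 31843.91; import VAT: GBP 30227.22

Import duty = 136085.07 × 23.4% = 31843.91
VAT base = CIF + duty = 136085.07 + 31843.91 = 167928.98
Import VAT = 167928.98 × 18% = 30227.22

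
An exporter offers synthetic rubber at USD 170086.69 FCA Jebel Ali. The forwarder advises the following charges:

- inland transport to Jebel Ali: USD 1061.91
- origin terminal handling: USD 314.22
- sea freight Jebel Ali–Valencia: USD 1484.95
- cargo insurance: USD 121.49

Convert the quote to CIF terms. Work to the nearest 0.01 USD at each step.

Not relevant to the conversion: inland to port — on the seller under both FCA and CIF; already in the FCA price and stays in the CIF price.
From FCA to CIF, the seller additionally bears: origin terminal, freight, insurance.
CIF price = 170086.69 + 314.22 + 1484.95 + 121.49 = 172007.35

CIF price: USD 172007.35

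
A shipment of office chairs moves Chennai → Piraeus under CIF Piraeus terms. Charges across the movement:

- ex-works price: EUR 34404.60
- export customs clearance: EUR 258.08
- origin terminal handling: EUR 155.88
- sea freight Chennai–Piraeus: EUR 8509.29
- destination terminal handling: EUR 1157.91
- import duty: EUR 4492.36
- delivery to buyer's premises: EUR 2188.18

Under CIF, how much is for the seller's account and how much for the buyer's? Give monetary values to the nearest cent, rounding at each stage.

CIF: the seller pays costs through ocean freight and marine insurance to the destination port.
Seller's account: goods 34404.60 + export clearance 258.08 + origin terminal 155.88 + freight 8509.29 = 43327.85
Buyer's account: destination terminal 1157.91 + duty 4492.36 + delivery 2188.18 = 7838.45

Seller: EUR 43327.85; buyer: EUR 7838.45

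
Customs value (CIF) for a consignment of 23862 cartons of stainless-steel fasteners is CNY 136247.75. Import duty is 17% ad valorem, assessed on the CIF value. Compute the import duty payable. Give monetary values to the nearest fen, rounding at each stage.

Import duty = 136247.75 × 17% = 23162.12

Import duty: CNY 23162.12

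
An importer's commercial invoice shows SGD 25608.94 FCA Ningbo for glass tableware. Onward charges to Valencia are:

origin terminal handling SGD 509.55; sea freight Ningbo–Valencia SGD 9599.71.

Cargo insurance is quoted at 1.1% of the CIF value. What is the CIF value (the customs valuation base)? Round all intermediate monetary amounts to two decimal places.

Let C be the CIF value. C = FCA price + pre-shipment costs + freight + 1.1% × C
C − 1.1% × C = 25608.94 + 509.55 + 9599.71
0.989 × C = 35718.20
C = 35718.20 / 0.989 = 36115.47
Insurance premium = 1.1% × 36115.47 = 397.27

CIF value: SGD 36115.47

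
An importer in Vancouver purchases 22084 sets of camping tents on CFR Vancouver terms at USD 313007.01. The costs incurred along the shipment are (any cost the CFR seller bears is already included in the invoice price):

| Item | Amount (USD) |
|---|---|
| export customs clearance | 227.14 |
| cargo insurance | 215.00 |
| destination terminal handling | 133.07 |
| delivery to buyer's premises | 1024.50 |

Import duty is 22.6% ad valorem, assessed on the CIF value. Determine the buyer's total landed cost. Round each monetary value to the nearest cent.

Total landed cost: USD 385167.75

CFR: the seller pays costs through ocean freight to the destination port, but not insurance.
Already in the invoice (seller's account under CFR): export clearance — exclude.
CIF value = CFR price + insurance = 313007.01 + 215.00 = 313222.01
Import duty = 313222.01 × 22.6% = 70788.17
Buyer bears: insurance 215.00 + destination terminal 133.07 + delivery 1024.50 + duty 70788.17 = 72160.74
Landed cost = invoice 313007.01 + 72160.74 = 385167.75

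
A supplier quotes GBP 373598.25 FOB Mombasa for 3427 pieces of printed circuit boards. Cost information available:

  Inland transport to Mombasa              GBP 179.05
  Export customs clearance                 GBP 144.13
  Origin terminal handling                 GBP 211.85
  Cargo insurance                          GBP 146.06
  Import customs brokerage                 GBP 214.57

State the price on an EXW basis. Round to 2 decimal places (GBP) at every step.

Not relevant to the conversion: insurance, brokerage — on the buyer under both terms; not part of either seller's price.
From FOB to EXW, the seller no longer bears: inland to port, export clearance, origin terminal.
EXW price = 373598.25 − 179.05 − 144.13 − 211.85 = 373063.22

EXW price: GBP 373063.22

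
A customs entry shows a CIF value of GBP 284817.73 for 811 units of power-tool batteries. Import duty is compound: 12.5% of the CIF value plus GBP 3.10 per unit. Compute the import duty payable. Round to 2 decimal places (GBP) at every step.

Ad valorem component: 284817.73 × 12.5% = 35602.22
Specific component: 811 × 3.10 = 2514.10
Import duty = 35602.22 + 2514.10 = 38116.32

Import duty: GBP 38116.32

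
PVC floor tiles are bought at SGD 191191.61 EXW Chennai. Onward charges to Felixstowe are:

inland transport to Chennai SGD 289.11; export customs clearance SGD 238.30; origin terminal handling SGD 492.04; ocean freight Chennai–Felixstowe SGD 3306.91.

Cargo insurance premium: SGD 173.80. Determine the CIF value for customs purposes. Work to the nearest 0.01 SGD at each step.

CIF value: SGD 195691.77

CIF = EXW price + pre-shipment costs + freight + insurance
CIF = 191191.61 + 289.11 + 238.30 + 492.04 + 3306.91 + 173.80 = 195691.77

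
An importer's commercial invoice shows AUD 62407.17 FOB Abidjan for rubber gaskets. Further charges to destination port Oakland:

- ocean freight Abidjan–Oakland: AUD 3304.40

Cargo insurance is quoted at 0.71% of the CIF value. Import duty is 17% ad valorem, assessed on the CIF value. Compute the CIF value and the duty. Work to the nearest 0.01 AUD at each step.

Let C be the CIF value. C = FOB price + freight + 0.71% × C
C − 0.71% × C = 62407.17 + 3304.40
0.9929 × C = 65711.57
C = 65711.57 / 0.9929 = 66181.46
Insurance premium = 0.71% × 66181.46 = 469.89
Import duty = 66181.46 × 17% = 11250.85

CIF value: AUD 66181.46; import duty: AUD 11250.85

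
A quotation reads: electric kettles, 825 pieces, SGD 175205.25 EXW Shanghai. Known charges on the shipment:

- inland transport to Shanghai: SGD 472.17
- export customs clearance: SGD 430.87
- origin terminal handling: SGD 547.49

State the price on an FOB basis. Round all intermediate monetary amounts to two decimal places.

FOB price: SGD 176655.78

From EXW to FOB, the seller additionally bears: inland to port, export clearance, origin terminal.
FOB price = 175205.25 + 472.17 + 430.87 + 547.49 = 176655.78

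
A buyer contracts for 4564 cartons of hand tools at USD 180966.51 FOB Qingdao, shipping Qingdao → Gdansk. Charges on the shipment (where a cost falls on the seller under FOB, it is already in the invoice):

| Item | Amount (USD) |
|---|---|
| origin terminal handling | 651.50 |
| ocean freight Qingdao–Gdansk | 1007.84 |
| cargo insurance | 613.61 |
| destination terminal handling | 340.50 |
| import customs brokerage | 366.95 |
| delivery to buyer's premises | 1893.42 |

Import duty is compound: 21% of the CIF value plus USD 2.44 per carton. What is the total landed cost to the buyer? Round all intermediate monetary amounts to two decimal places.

Total landed cost: USD 234668.46

FOB: the seller bears costs until goods are on board at the origin port; the buyer bears freight, insurance and all costs thereafter.
Already in the invoice (seller's account under FOB): origin terminal — exclude.
CIF value = FOB price + freight + insurance = 180966.51 + 1007.84 + 613.61 = 182587.96
Ad valorem component: 182587.96 × 21% = 38343.47
Specific component: 4564 × 2.44 = 11136.16
Import duty = 38343.47 + 11136.16 = 49479.63
Buyer bears: freight 1007.84 + insurance 613.61 + destination terminal 340.50 + brokerage 366.95 + delivery 1893.42 + duty 49479.63 = 53701.95
Landed cost = invoice 180966.51 + 53701.95 = 234668.46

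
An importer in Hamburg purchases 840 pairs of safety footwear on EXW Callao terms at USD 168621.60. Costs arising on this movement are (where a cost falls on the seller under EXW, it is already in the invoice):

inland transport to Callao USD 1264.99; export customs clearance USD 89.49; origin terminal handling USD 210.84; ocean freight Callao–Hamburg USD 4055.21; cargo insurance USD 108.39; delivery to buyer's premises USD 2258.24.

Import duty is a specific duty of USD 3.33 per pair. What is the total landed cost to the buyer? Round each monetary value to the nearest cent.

Total landed cost: USD 179405.96

EXW: the seller makes goods available at their premises; the buyer bears all onward costs.
CIF value = EXW price + inland to port + export clearance + origin terminal + freight + insurance = 168621.60 + 1264.99 + 89.49 + 210.84 + 4055.21 + 108.39 = 174350.52
Import duty = 840 × 3.33 = 2797.20
Buyer bears: inland to port 1264.99 + export clearance 89.49 + origin terminal 210.84 + freight 4055.21 + insurance 108.39 + delivery 2258.24 + duty 2797.20 = 10784.36
Landed cost = invoice 168621.60 + 10784.36 = 179405.96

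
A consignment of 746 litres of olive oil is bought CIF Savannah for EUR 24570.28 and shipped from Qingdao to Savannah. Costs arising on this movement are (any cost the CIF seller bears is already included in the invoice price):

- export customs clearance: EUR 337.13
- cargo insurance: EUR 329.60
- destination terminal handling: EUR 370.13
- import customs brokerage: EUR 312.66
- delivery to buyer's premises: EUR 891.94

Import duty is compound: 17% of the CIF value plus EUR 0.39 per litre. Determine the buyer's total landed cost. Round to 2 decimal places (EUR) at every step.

CIF: the seller pays costs through ocean freight and marine insurance to the destination port.
Already in the invoice (seller's account under CIF): export clearance, insurance — exclude.
The CIF price already equals the CIF value: 24570.28
Ad valorem component: 24570.28 × 17% = 4176.95
Specific component: 746 × 0.39 = 290.94
Import duty = 4176.95 + 290.94 = 4467.89
Buyer bears: destination terminal 370.13 + brokerage 312.66 + delivery 891.94 + duty 4467.89 = 6042.62
Landed cost = invoice 24570.28 + 6042.62 = 30612.90

Total landed cost: EUR 30612.90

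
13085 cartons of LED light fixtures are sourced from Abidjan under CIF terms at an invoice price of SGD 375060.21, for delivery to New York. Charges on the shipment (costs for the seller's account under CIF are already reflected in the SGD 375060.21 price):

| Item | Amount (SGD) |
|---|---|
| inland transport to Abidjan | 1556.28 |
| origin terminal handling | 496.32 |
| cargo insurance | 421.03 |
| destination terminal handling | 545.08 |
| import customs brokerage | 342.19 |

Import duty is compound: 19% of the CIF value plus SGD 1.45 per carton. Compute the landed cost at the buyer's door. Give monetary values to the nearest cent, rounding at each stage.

Total landed cost: SGD 466182.17

CIF: the seller pays costs through ocean freight and marine insurance to the destination port.
Already in the invoice (seller's account under CIF): inland to port, origin terminal, insurance — exclude.
The CIF price already equals the CIF value: 375060.21
Ad valorem component: 375060.21 × 19% = 71261.44
Specific component: 13085 × 1.45 = 18973.25
Import duty = 71261.44 + 18973.25 = 90234.69
Buyer bears: destination terminal 545.08 + brokerage 342.19 + duty 90234.69 = 91121.96
Landed cost = invoice 375060.21 + 91121.96 = 466182.17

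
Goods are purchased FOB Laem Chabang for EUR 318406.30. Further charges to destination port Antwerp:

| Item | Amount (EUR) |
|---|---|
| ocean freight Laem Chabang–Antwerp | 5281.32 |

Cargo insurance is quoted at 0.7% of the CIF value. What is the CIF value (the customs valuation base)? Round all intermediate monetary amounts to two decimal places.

CIF value: EUR 325969.41

Let C be the CIF value. C = FOB price + freight + 0.7% × C
C − 0.7% × C = 318406.30 + 5281.32
0.993 × C = 323687.62
C = 323687.62 / 0.993 = 325969.41
Insurance premium = 0.7% × 325969.41 = 2281.79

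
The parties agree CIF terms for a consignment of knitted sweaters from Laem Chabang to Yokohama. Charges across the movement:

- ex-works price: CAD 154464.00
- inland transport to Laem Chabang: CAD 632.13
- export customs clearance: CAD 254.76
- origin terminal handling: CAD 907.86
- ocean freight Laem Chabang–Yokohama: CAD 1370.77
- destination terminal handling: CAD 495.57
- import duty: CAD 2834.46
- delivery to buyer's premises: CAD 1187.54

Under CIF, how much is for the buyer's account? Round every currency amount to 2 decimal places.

Buyer's account: CAD 4517.57

CIF: the seller pays costs through ocean freight and marine insurance to the destination port.
Seller's account: goods 154464.00 + inland to port 632.13 + export clearance 254.76 + origin terminal 907.86 + freight 1370.77 = 157629.52
Buyer's account: destination terminal 495.57 + duty 2834.46 + delivery 1187.54 = 4517.57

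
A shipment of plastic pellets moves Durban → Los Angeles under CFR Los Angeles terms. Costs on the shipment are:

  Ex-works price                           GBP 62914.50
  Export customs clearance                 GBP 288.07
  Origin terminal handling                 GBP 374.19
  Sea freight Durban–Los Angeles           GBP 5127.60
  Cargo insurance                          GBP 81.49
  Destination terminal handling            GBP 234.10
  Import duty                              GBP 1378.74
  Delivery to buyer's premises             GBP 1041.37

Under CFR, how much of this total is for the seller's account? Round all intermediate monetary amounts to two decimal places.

Seller's account: GBP 68704.36

CFR: the seller pays costs through ocean freight to the destination port, but not insurance.
Seller's account: goods 62914.50 + export clearance 288.07 + origin terminal 374.19 + freight 5127.60 = 68704.36
Buyer's account: insurance 81.49 + destination terminal 234.10 + duty 1378.74 + delivery 1041.37 = 2735.70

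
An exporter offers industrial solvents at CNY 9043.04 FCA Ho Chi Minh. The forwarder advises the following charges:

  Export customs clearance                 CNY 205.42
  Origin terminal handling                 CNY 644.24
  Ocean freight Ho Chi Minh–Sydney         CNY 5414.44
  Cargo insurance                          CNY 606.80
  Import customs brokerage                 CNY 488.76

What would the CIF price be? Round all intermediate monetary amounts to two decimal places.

Not relevant to the conversion: export clearance — on the seller under both FCA and CIF; already in the FCA price and stays in the CIF price. brokerage — on the buyer under both terms; not part of either seller's price.
From FCA to CIF, the seller additionally bears: origin terminal, freight, insurance.
CIF price = 9043.04 + 644.24 + 5414.44 + 606.80 = 15708.52

CIF price: CNY 15708.52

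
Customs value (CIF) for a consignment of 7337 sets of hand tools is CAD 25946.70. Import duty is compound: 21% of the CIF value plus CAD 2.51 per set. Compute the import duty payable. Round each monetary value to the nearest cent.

Import duty: CAD 23864.68

Ad valorem component: 25946.70 × 21% = 5448.81
Specific component: 7337 × 2.51 = 18415.87
Import duty = 5448.81 + 18415.87 = 23864.68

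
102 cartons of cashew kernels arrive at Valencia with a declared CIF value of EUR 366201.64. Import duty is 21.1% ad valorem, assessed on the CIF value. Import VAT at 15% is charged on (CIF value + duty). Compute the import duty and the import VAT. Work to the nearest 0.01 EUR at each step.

Import duty = 366201.64 × 21.1% = 77268.55
VAT base = CIF + duty = 366201.64 + 77268.55 = 443470.19
Import VAT = 443470.19 × 15% = 66520.53

Import duty: EUR 77268.55; import VAT: EUR 66520.53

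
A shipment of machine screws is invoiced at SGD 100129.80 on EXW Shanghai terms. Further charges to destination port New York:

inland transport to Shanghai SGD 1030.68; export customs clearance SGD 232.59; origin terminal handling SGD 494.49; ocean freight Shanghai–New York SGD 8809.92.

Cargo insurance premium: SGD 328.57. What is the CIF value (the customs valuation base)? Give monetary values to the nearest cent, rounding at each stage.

CIF = EXW price + pre-shipment costs + freight + insurance
CIF = 100129.80 + 1030.68 + 232.59 + 494.49 + 8809.92 + 328.57 = 111026.05

CIF value: SGD 111026.05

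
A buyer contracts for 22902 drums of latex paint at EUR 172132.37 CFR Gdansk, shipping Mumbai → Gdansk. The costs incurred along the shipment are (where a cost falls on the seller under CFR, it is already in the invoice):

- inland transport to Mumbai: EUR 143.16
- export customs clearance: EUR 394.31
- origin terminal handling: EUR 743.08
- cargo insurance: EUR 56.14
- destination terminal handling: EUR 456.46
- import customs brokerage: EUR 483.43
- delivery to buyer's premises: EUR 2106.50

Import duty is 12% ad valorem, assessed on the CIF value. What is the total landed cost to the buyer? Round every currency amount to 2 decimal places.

CFR: the seller pays costs through ocean freight to the destination port, but not insurance.
Already in the invoice (seller's account under CFR): inland to port, export clearance, origin terminal — exclude.
CIF value = CFR price + insurance = 172132.37 + 56.14 = 172188.51
Import duty = 172188.51 × 12% = 20662.62
Buyer bears: insurance 56.14 + destination terminal 456.46 + brokerage 483.43 + delivery 2106.50 + duty 20662.62 = 23765.15
Landed cost = invoice 172132.37 + 23765.15 = 195897.52

Total landed cost: EUR 195897.52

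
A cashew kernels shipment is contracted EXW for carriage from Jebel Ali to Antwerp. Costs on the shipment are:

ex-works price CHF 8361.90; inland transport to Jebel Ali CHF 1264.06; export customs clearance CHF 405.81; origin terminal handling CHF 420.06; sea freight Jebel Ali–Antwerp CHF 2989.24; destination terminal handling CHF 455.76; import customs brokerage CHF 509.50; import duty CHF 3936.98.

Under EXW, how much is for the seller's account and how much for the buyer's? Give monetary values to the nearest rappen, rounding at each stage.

EXW: the seller makes goods available at their premises; the buyer bears all onward costs.
Seller's account: goods 8361.90 = 8361.90
Buyer's account: inland to port 1264.06 + export clearance 405.81 + origin terminal 420.06 + freight 2989.24 + destination terminal 455.76 + brokerage 509.50 + duty 3936.98 = 9981.41

Seller: CHF 8361.90; buyer: CHF 9981.41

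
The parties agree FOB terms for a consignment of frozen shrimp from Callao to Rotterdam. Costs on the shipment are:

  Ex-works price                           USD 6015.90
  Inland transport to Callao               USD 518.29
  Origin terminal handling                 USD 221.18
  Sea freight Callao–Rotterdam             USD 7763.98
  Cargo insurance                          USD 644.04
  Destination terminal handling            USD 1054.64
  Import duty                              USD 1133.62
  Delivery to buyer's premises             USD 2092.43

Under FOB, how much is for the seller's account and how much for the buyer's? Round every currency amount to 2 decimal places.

Seller: USD 6755.37; buyer: USD 12688.71

FOB: the seller bears costs until goods are on board at the origin port; the buyer bears freight, insurance and all costs thereafter.
Seller's account: goods 6015.90 + inland to port 518.29 + origin terminal 221.18 = 6755.37
Buyer's account: freight 7763.98 + insurance 644.04 + destination terminal 1054.64 + duty 1133.62 + delivery 2092.43 = 12688.71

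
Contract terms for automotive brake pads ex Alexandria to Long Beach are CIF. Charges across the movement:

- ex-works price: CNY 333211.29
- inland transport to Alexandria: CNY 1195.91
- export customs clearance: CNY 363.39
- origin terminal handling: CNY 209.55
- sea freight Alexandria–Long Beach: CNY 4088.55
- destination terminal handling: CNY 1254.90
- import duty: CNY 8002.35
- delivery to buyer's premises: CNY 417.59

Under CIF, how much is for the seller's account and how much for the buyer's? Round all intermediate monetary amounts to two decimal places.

CIF: the seller pays costs through ocean freight and marine insurance to the destination port.
Seller's account: goods 333211.29 + inland to port 1195.91 + export clearance 363.39 + origin terminal 209.55 + freight 4088.55 = 339068.69
Buyer's account: destination terminal 1254.90 + duty 8002.35 + delivery 417.59 = 9674.84

Seller: CNY 339068.69; buyer: CNY 9674.84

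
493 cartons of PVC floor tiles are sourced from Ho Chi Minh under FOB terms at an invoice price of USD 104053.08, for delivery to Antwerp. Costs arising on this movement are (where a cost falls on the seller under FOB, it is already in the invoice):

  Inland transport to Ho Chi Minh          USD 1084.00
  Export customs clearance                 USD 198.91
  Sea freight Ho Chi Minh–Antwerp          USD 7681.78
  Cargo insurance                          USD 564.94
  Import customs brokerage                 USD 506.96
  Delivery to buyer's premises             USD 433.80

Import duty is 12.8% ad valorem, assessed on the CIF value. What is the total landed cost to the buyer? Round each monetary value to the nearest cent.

FOB: the seller bears costs until goods are on board at the origin port; the buyer bears freight, insurance and all costs thereafter.
Already in the invoice (seller's account under FOB): inland to port, export clearance — exclude.
CIF value = FOB price + freight + insurance = 104053.08 + 7681.78 + 564.94 = 112299.80
Import duty = 112299.80 × 12.8% = 14374.37
Buyer bears: freight 7681.78 + insurance 564.94 + brokerage 506.96 + delivery 433.80 + duty 14374.37 = 23561.85
Landed cost = invoice 104053.08 + 23561.85 = 127614.93

Total landed cost: USD 127614.93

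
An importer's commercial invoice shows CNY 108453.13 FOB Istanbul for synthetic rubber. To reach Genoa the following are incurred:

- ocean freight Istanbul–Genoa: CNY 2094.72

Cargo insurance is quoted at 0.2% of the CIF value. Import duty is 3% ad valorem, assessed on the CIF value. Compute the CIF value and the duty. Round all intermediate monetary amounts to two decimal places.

Let C be the CIF value. C = FOB price + freight + 0.2% × C
C − 0.2% × C = 108453.13 + 2094.72
0.998 × C = 110547.85
C = 110547.85 / 0.998 = 110769.39
Insurance premium = 0.2% × 110769.39 = 221.54
Import duty = 110769.39 × 3% = 3323.08

CIF value: CNY 110769.39; import duty: CNY 3323.08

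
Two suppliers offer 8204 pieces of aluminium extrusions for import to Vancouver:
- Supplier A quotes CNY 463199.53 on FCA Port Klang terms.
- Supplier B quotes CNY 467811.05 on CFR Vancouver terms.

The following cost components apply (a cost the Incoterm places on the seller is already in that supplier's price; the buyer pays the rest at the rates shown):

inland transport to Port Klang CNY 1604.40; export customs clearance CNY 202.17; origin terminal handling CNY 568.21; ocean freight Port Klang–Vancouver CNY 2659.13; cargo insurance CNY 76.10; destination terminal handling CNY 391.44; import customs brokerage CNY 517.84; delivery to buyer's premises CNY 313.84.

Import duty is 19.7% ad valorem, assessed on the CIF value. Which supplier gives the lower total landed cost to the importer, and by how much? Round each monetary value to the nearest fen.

Supplier A is cheaper by CNY 1656.86

Supplier A (FCA):
CIF value = FCA price + origin terminal + freight + insurance = 463199.53 + 568.21 + 2659.13 + 76.10 = 466502.97
Import duty = 466502.97 × 19.7% = 91901.09
Buyer bears (A): 568.21 + 2659.13 + 76.10 + 391.44 + 517.84 + 313.84 = 4526.56
Landed cost (A) = invoice 463199.53 + 4526.56 + duty 91901.09 = 559627.18
Supplier B (CFR):
CIF value = CFR price + insurance = 467811.05 + 76.10 = 467887.15
Import duty = 467887.15 × 19.7% = 92173.77
Buyer bears (B): 76.10 + 391.44 + 517.84 + 313.84 = 1299.22
Landed cost (B) = invoice 467811.05 + 1299.22 + duty 92173.77 = 561284.04
Difference = |559627.18 − 561284.04| = 1656.86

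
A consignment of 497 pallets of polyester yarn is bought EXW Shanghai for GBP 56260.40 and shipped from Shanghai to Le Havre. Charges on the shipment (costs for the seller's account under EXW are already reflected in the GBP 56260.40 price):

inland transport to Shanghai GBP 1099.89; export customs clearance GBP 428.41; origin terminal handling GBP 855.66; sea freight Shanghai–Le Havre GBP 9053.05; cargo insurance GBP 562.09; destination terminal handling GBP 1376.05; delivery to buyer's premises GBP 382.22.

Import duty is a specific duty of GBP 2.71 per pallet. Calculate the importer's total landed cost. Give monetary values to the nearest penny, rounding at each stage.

Total landed cost: GBP 71364.64

EXW: the seller makes goods available at their premises; the buyer bears all onward costs.
CIF value = EXW price + inland to port + export clearance + origin terminal + freight + insurance = 56260.40 + 1099.89 + 428.41 + 855.66 + 9053.05 + 562.09 = 68259.50
Import duty = 497 × 2.71 = 1346.87
Buyer bears: inland to port 1099.89 + export clearance 428.41 + origin terminal 855.66 + freight 9053.05 + insurance 562.09 + destination terminal 1376.05 + delivery 382.22 + duty 1346.87 = 15104.24
Landed cost = invoice 56260.40 + 15104.24 = 71364.64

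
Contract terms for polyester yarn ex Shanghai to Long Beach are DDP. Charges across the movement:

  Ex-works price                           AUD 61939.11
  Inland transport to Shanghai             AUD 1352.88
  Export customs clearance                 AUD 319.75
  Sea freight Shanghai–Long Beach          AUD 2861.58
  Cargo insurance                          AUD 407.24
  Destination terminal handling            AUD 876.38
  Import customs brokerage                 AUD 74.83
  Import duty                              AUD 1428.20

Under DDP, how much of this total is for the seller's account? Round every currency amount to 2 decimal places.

Seller's account: AUD 69259.97

DDP: the seller bears all costs including import duty.
Seller's account: goods 61939.11 + inland to port 1352.88 + export clearance 319.75 + freight 2861.58 + insurance 407.24 + destination terminal 876.38 + brokerage 74.83 + duty 1428.20 = 69259.97
Buyer's account: 0.00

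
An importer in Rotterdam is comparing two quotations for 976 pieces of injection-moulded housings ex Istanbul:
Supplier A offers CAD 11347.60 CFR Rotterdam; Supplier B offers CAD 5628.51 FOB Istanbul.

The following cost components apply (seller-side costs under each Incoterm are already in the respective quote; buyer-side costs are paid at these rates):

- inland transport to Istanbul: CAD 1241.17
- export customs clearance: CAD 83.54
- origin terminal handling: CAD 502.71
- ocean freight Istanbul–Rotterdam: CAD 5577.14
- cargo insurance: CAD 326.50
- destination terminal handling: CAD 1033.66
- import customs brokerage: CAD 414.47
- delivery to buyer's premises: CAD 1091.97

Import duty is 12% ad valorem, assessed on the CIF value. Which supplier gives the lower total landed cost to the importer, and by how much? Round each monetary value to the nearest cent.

Supplier A (CFR):
CIF value = CFR price + insurance = 11347.60 + 326.50 = 11674.10
Import duty = 11674.10 × 12% = 1400.89
Buyer bears (A): 326.50 + 1033.66 + 414.47 + 1091.97 = 2866.60
Landed cost (A) = invoice 11347.60 + 2866.60 + duty 1400.89 = 15615.09
Supplier B (FOB):
CIF value = FOB price + freight + insurance = 5628.51 + 5577.14 + 326.50 = 11532.15
Import duty = 11532.15 × 12% = 1383.86
Buyer bears (B): 5577.14 + 326.50 + 1033.66 + 414.47 + 1091.97 = 8443.74
Landed cost (B) = invoice 5628.51 + 8443.74 + duty 1383.86 = 15456.11
Difference = |15615.09 − 15456.11| = 158.98

Supplier B is cheaper by CAD 158.98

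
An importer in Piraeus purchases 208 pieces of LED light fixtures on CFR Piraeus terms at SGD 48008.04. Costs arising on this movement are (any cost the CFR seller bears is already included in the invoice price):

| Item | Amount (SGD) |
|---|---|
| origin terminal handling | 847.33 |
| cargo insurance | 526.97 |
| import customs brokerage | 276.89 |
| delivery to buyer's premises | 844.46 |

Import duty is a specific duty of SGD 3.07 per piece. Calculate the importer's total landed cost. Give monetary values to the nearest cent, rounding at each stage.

Total landed cost: SGD 50294.92

CFR: the seller pays costs through ocean freight to the destination port, but not insurance.
Already in the invoice (seller's account under CFR): origin terminal — exclude.
CIF value = CFR price + insurance = 48008.04 + 526.97 = 48535.01
Import duty = 208 × 3.07 = 638.56
Buyer bears: insurance 526.97 + brokerage 276.89 + delivery 844.46 + duty 638.56 = 2286.88
Landed cost = invoice 48008.04 + 2286.88 = 50294.92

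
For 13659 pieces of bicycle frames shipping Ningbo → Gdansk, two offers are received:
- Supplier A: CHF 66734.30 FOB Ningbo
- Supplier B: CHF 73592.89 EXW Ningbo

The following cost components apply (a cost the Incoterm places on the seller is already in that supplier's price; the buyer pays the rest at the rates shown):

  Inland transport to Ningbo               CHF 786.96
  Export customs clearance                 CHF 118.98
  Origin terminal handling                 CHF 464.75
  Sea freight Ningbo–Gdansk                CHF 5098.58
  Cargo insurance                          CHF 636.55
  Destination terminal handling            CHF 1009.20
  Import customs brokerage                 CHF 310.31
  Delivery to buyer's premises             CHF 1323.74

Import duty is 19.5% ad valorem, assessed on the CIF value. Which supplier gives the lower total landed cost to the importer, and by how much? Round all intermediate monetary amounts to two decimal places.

Supplier A (FOB):
CIF value = FOB price + freight + insurance = 66734.30 + 5098.58 + 636.55 = 72469.43
Import duty = 72469.43 × 19.5% = 14131.54
Buyer bears (A): 5098.58 + 636.55 + 1009.20 + 310.31 + 1323.74 = 8378.38
Landed cost (A) = invoice 66734.30 + 8378.38 + duty 14131.54 = 89244.22
Supplier B (EXW):
CIF value = EXW price + inland to port + export clearance + origin terminal + freight + insurance = 73592.89 + 786.96 + 118.98 + 464.75 + 5098.58 + 636.55 = 80698.71
Import duty = 80698.71 × 19.5% = 15736.25
Buyer bears (B): 786.96 + 118.98 + 464.75 + 5098.58 + 636.55 + 1009.20 + 310.31 + 1323.74 = 9749.07
Landed cost (B) = invoice 73592.89 + 9749.07 + duty 15736.25 = 99078.21
Difference = |89244.22 − 99078.21| = 9833.99

Supplier A is cheaper by CHF 9833.99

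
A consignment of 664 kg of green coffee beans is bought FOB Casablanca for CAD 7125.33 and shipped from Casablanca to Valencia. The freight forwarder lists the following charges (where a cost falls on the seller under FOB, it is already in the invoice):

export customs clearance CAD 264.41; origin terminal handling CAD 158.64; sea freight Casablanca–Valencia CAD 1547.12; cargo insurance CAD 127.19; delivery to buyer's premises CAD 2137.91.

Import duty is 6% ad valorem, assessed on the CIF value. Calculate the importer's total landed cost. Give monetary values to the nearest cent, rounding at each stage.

Total landed cost: CAD 11465.53

FOB: the seller bears costs until goods are on board at the origin port; the buyer bears freight, insurance and all costs thereafter.
Already in the invoice (seller's account under FOB): export clearance, origin terminal — exclude.
CIF value = FOB price + freight + insurance = 7125.33 + 1547.12 + 127.19 = 8799.64
Import duty = 8799.64 × 6% = 527.98
Buyer bears: freight 1547.12 + insurance 127.19 + delivery 2137.91 + duty 527.98 = 4340.20
Landed cost = invoice 7125.33 + 4340.20 = 11465.53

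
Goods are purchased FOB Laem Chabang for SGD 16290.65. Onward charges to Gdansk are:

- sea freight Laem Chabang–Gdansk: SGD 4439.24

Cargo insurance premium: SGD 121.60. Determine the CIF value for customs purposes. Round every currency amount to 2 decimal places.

CIF = FOB price + freight + insurance
CIF = 16290.65 + 4439.24 + 121.60 = 20851.49

CIF value: SGD 20851.49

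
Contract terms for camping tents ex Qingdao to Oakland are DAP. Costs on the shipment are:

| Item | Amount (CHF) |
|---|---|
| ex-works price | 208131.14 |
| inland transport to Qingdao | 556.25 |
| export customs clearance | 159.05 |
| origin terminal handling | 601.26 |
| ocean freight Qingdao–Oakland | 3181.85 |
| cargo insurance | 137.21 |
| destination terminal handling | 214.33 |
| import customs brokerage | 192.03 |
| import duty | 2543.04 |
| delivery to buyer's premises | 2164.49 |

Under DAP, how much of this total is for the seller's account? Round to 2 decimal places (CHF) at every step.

Seller's account: CHF 215145.58

DAP: the seller bears all costs to the named destination except import duty and clearance.
Seller's account: goods 208131.14 + inland to port 556.25 + export clearance 159.05 + origin terminal 601.26 + freight 3181.85 + insurance 137.21 + destination terminal 214.33 + delivery 2164.49 = 215145.58
Buyer's account: brokerage 192.03 + duty 2543.04 = 2735.07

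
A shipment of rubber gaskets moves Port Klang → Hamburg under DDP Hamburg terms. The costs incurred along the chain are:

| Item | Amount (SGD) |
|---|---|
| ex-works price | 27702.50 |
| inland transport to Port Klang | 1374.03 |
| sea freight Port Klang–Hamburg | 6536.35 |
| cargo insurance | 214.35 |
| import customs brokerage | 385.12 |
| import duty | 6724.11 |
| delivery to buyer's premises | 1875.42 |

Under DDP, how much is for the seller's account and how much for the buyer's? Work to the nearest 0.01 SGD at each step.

Seller: SGD 44811.88; buyer: SGD 0.00

DDP: the seller bears all costs including import duty.
Seller's account: goods 27702.50 + inland to port 1374.03 + freight 6536.35 + insurance 214.35 + brokerage 385.12 + duty 6724.11 + delivery 1875.42 = 44811.88
Buyer's account: 0.00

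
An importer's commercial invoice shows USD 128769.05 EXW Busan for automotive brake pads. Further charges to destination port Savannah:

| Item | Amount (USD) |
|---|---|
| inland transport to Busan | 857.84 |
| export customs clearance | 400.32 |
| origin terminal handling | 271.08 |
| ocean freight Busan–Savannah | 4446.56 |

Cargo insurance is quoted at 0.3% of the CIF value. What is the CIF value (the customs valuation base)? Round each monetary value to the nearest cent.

Let C be the CIF value. C = EXW price + pre-shipment costs + freight + 0.3% × C
C − 0.3% × C = 128769.05 + 857.84 + 400.32 + 271.08 + 4446.56
0.997 × C = 134744.85
C = 134744.85 / 0.997 = 135150.30
Insurance premium = 0.3% × 135150.30 = 405.45

CIF value: USD 135150.30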